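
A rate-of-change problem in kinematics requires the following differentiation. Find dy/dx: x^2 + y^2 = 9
Differentiate: 2x + 2y·(dy/dx)=0
dy/dx=-2x/(2y)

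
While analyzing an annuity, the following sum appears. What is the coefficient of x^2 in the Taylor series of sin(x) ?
sin(x) has only odd powers. Coefficient of x^2 = 0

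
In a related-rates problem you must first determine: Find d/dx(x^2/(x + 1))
Quotient rule: (f/g)' = (f'g - fg')/g²
f = x^2, f' = 2x
g = x+1, g' = 1

Answer: (2x·(x+1) - x^2)/(x+1)²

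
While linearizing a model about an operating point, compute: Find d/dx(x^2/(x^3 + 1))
Quotient rule: (f/g)' = (f'g - fg')/g²
f = x^2, f' = 2x
g = x^3+1, g' = 3x^2

Answer: (2x·(x^3+1)-3x^4)/(x^3+1)²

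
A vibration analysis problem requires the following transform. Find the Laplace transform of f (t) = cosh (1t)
L{cosh(at)}=s/(s²-a²)
L{cosh(1t)}=s/(s²-1)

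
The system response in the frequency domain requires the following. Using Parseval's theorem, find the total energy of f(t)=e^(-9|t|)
Parseval's theorem: E = integral |f(t)|^2 dt = (1/2pi) integral |F(omega)|^2 domega
E = integral_{-inf}^{inf} e^(-18|t|) dt = 2*integral_0^inf e^(-18t) dt = 2/(2*9) = 1/9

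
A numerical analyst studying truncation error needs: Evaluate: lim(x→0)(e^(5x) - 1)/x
L'Hôpital (0/0): lim 5e^(5x)/1=5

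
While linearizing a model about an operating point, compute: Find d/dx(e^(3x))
Chain rule: d/dx[e^u]=e^u · u' where u=3x
u'=3

Answer: 3·e^(3x)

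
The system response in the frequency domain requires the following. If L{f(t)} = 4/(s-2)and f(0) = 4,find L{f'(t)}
L{f'(t)}=s·F(s) - f(0)=4s/(s-2) - 4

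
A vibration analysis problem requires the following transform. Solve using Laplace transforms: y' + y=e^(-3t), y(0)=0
Take L: sY - 0 + Y = 1/(s + 3)
Y(s + 1) = 1/(s + 3) + 0
Y = 1/((s + 3)(s + 1)) + 0/(s + 1)
Partial fractions: 1/((s + 3)(s + 1)) = -(1/2)/(s + 3) + (1/2)/(s + 1)
So Y = -(1/2)/(s + 3) + (1/2)/(s + 1)
Inverse Laplace transform (L^(-1){1/(s + 3)} = e^(-3t), L^(-1){1/(s + 1)} = e^(-t)):

Answer: y(t) = (-1/2)·e^(-3t) + (1/2)·e^(-t)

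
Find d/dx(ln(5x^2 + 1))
Chain rule: d/dx[ln(u)] = u'/u where u = 5x^2 + 1
u' = 10x

Answer: (10x)/(5x^2 + 1)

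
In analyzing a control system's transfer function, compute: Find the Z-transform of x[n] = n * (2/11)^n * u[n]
Using the property Z{n * a^n * u[n]} = az/(z-a)^2
With a = 2/11: X(z) = (2/11)z/(z - 2/11)^2, |z| > 2/11

Answer: (2/11)z/(z - 2/11)^2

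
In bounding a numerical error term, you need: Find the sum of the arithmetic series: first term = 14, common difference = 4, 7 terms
Last term: a_n=14+(7-1)·4=38
Sum=n(a_1+a_n)/2=7(14+38)/2=182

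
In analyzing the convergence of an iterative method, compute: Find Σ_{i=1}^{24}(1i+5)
=1·Σ i+5·24=1·300+120=420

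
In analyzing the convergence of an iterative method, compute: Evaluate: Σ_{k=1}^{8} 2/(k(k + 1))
Partial fractions: 2/(k(k+1)) = 2/k - 2/(k+1)
Telescoping sum: 2(1-1/9) = 2·8/9

Answer: 16/9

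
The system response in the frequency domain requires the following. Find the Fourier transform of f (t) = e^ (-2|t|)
Using the standard pair: F{e^(-a|t|)} = 2a/(a^2+omega^2)
With a = 2: F(omega) = 4/(4+omega^2)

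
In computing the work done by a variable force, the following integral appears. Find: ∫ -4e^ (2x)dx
Since d/dx[e^(2x)]=2e^(2x), we get -2 e^(2x)+C

Answer: -2e^(2x)+C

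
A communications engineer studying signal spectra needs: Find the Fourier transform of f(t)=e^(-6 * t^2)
The Fourier transform of a Gaussian e^(-a * t^2) is sqrt(pi/a) * e^(-omega^2/(4a)).
With a=6: F(omega)=sqrt(pi/6) * e^(-omega^2/24)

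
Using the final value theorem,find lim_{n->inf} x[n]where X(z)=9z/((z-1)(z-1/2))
Final value theorem: lim x[n] = lim_{z->1} (z-1)*X(z)
(z-1)*X(z) = 9z/(z-1/2)
As z->1: 9/(1 - 1/2) = 9/(1/2) = 18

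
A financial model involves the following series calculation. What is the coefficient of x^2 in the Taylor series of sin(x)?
sin(x) has only odd powers. Coefficient of x^2 = 0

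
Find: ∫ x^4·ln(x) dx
By parts: u = ln(x), dv = x^4 dx
du = 1/x dx, v = x^5/5
= x^5·ln(x)/5 - ∫ x^4/5 dx
= x^5·ln(x)/5 - x^5/25+C

Answer: x^5(ln(x)/5-1/25)+C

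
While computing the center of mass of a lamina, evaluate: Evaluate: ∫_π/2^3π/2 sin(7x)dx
Antiderivative: -cos(7x)/7
Evaluate at bounds: [-cos(7·3π/2)/7] - [-cos(7·π/2)/7]
=(-(0) + (0))/7=0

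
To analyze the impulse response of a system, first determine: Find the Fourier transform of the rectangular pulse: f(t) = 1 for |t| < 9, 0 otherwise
F(omega)=integral from -9 to 9 of e^(-j*omega*t) dt
=2*sin(9*omega)/omega=18*sinc(9*omega/pi)

Answer: 2*sin(9*omega)/omega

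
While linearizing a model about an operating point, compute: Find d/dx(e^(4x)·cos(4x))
Product rule: (fg)'=f'g + fg'
f=e^(4x), f'=4·e^(4x)
g=cos(4x), g'=-4·sin(4x)

Answer: 4·e^(4x)·cos(4x) - 4·e^(4x)·sin(4x)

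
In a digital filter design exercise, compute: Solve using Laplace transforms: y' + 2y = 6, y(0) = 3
Take L of both sides: sY(s)-3+2Y(s)=6/s
Y(s)(s+2)=6/s+3
Y(s)=6/(s(s+2))+3/(s+2)
Partial fractions: 6/(s(s+2))=3/s - 3/(s+2)
So Y(s)=3/s
Inverse transform (L^(-1){1/s}=1, L^(-1){1/(s+2)}=e^(-2t)):

Answer: y(t)=3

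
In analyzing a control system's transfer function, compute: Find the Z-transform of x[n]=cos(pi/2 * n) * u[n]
Z{cos(w0*n)*u[n]}=z(z - cos(w0))/(z^2 - 2z*cos(w0) + 1)
With w0=pi/2: X(z)=z(z - cos(pi/2))/(z^2 - 2z*cos(pi/2) + 1)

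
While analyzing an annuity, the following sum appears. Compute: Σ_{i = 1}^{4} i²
Using formula: Σ i^2 = n(n+1)(2n+1)/6 = 4·5·9/6 = 30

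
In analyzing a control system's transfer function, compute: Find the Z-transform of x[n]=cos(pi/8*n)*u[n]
Z{cos(w0*n)*u[n]} = z(z - cos(w0))/(z^2-2z*cos(w0)+1)
With w0 = pi/8: X(z) = z(z - cos(pi/8))/(z^2-2z*cos(pi/8)+1)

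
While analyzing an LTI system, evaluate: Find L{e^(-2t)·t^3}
First shifting: L{e^(at)f(t)}=F(s-a)
L{t^3}=6/s^4
Shift s → s + 2: 6/(s + 2)^4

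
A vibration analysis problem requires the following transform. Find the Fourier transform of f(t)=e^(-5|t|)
Using the standard pair: F{e^(-a|t|)} = 2a/(a^2+omega^2)
With a = 5: F(omega) = 10/(25+omega^2)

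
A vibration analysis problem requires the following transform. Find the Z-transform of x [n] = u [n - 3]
Using the time-shift property: Z{u[n-3]} = z^(-3) * z/(z-1)
= z^(-2)/(z-1)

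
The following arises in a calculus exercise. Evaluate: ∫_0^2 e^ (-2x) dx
Antiderivative: (1/(-2))e^(-2x)
Evaluate: (1/(-2))(e^-4-1)

Answer: (e^-4-1)/(-2)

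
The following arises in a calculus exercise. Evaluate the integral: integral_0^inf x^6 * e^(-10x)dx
This is a Gamma integral. Substitute u=10x (du=10 dx):
integral_0^inf x^6*e^(-10x) dx=(1/10^7) integral_0^inf u^6*e^(-u) du
=Gamma(7)/10^7=6!/10^7=720/10000000

Answer: 9/125000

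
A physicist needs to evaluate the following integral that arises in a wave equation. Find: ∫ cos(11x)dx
Using substitution u=11x: ∫ cos(u) du/11=sin(u)/11 + C

Answer: (1/11)sin(11x) + C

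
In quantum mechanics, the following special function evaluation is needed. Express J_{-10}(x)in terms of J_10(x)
For integer n: J_{-n}(x)=(-1)^n J_n(x)
With n=10: J_{-10}(x)=(-1)^10 J_10(x)=J_10(x)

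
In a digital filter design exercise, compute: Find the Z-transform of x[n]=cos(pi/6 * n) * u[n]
Z{cos(w0 * n) * u[n]} = z(z - cos(w0))/(z^2 - 2z * cos(w0) + 1)
With w0 = pi/6: X(z) = z(z - cos(pi/6))/(z^2 - 2z * cos(pi/6) + 1)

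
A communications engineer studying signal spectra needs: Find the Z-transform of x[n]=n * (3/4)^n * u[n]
Using the property Z{n * a^n * u[n]}=az/(z-a)^2
With a=3/4: X(z)=(3/4)z/(z - 3/4)^2, |z| > 3/4

Answer: (3/4)z/(z - 3/4)^2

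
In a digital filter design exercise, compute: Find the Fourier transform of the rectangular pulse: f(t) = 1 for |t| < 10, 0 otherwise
F(omega) = integral from -10 to 10 of e^(-j * omega * t) dt
= 2 * sin(10 * omega)/omega = 20 * sinc(10 * omega/pi)

Answer: 2 * sin(10 * omega)/omega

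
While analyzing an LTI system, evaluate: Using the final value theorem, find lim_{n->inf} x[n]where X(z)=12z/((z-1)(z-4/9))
Final value theorem: lim x[n]=lim_{z->1} (z-1) * X(z)
(z-1) * X(z)=12z/(z-4/9)
As z->1: 12/(1 - 4/9)=12/(5/9)=108/5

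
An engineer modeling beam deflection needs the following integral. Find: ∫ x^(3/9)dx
Power rule: ∫ x^(1/3) dx=x^(4/3)/(4/3) + C

Answer: (3/4)·x^(4/3) + C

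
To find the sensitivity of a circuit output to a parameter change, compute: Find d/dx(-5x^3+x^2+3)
Power rule: d/dx(ax^n)=n·a·x^(n-1)
Term by term: -15·x^2+2·x

Answer: -15x^2+2x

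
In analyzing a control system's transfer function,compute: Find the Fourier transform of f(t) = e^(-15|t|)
Using the standard pair: F{e^(-a|t|)} = 2a/(a^2 + omega^2)
With a = 15: F(omega) = 30/(225 + omega^2)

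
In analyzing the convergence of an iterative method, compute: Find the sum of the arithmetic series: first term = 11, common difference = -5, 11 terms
Last term: a_n = 11 + (11 - 1)·-5 = -39
Sum = n(a_1 + a_n)/2 = 11(11 + (-39))/2 = -154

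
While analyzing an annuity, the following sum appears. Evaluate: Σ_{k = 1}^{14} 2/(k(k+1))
Partial fractions: 2/(k(k + 1))=2/k - 2/(k + 1)
Telescoping sum: 2(1 - 1/15)=2·14/15

Answer: 28/15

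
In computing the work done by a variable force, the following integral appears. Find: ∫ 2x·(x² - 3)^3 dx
Let u=x² - 3, du=2x dx
∫ u^3 du=u^4/4+C

Answer: (x² - 3)^4/4+C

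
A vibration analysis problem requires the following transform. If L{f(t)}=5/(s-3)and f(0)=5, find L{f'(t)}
L{f'(t)}=s·F(s) - f(0)=5s/(s-3)-5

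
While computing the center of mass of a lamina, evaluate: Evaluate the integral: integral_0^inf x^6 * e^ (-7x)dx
This is a Gamma integral. Substitute u = 7x (du = 7 dx):
integral_0^inf x^6 * e^(-7x) dx = (1/7^7) integral_0^inf u^6 * e^(-u) du
= Gamma(7)/7^7 = 6!/7^7 = 720/823543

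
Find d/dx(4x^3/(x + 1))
Quotient rule: (f/g)' = (f'g - fg')/g²
f = 4x^3, f' = 12x^2
g = x+1, g' = 1

Answer: (12x^2·(x+1)-4x^3)/(x+1)²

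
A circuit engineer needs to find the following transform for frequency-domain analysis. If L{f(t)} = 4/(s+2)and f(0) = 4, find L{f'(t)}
L{f'(t)}=s·F(s) - f(0)=4s/(s + 2) - 4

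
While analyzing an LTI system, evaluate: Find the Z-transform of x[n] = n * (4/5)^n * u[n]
Using the property Z{n*a^n*u[n]} = az/(z-a)^2
With a = 4/5: X(z) = (4/5)z/(z - 4/5)^2, |z| > 4/5

Answer: (4/5)z/(z - 4/5)^2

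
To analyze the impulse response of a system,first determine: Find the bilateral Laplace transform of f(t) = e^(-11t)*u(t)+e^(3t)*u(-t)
For e^(-11t)*u(t): L = 1/(s + 11), Re(s) > -11
For e^(3t)*u(-t): L = -1/(s-3), Re(s) < 3
Combined: F(s) = 1/(s + 11) - 1/(s-3), -11 < Re(s) < 3

Answer: 1/(s + 11) - 1/(s-3), ROC: -11 < Re(s) < 3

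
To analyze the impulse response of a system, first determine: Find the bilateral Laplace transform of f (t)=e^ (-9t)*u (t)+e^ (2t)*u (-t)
For e^(-9t)*u(t): L=1/(s + 9), Re(s) > -9
For e^(2t)*u(-t): L=-1/(s-2), Re(s) < 2
Combined: F(s)=1/(s + 9) - 1/(s-2), -9 < Re(s) < 2

Answer: 1/(s + 9) - 1/(s-2), ROC: -9 < Re(s) < 2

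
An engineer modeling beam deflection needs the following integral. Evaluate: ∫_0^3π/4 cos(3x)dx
Antiderivative: sin(3x)/3
Evaluate at bounds: [sin(3·3π/4)/3] - [sin(3·0)/3]
= ((√2/2) - (0))/3 = √2/6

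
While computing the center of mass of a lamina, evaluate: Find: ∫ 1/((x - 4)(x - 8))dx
Partial fractions: 1/((x-4)(x-8)) = A/(x-4) + B/(x-8)
A = -1/4, B = 1/4
∫ [-1/4· 1/(x-4) + 1/4· 1/(x-8)] dx
= (1/4)[ln|x-8| - ln|x-4|] + C

Answer: (1/4)·ln|(x-8)/(x-4)| + C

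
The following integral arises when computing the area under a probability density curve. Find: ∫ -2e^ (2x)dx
Since d/dx[e^(2x)] = 2e^(2x), we get -1 e^(2x) + C

Answer: -e^(2x) + C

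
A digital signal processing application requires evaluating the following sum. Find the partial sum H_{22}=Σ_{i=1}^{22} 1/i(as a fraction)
H_22 = 1 + 1/2 + 1/3 + ... + 1/22
= 19093197/5173168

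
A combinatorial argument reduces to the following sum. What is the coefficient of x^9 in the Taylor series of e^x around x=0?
Taylor series of e^x = Σ x^n/n!
Coefficient of x^9 = 1/9! = 1/362880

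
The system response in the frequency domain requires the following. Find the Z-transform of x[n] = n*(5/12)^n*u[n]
Using the property Z{n * a^n * u[n]} = az/(z-a)^2
With a = 5/12: X(z) = (5/12)z/(z - 5/12)^2, |z| > 5/12

Answer: (5/12)z/(z - 5/12)^2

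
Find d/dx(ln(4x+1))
Chain rule: d/dx[ln(u)]=u'/u where u=4x + 1
u'=4

Answer: (4)/(4x + 1)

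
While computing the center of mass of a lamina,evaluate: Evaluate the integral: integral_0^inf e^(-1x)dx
integral_0^inf e^(-1x) dx = [-1/1*e^(-1x)]_0^inf
= 0 - (-1/1) = 1/1

Answer: 1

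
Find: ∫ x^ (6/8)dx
Power rule: ∫ x^(3/4) dx = x^(7/4)/(7/4)+C

Answer: (4/7)·x^(7/4)+C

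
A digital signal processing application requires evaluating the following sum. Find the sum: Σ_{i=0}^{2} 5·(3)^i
Geometric series: S = a(1 - r^n)/(1 - r)
a = 5, r = 3, n = 3
S = 5(1 - 27)/-2 = 65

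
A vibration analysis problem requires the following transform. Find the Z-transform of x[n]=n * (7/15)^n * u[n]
Using the property Z{n * a^n * u[n]}=az/(z-a)^2
With a=7/15: X(z)=(7/15)z/(z - 7/15)^2, |z| > 7/15

Answer: (7/15)z/(z - 7/15)^2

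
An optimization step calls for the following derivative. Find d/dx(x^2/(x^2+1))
Quotient rule: (f/g)'=(f'g - fg')/g²
f=x^2, f'=2x
g=x^2 + 1, g'=2x

Answer: (2x·(x^2 + 1) - 2x^3)/(x^2 + 1)²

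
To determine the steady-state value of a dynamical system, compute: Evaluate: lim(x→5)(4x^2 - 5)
Polynomial is continuous, so substitute x=5:
4·5^2-5=95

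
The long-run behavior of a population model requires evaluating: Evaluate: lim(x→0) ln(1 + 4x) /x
L'Hôpital (0/0): lim 4/(1 + 4x) / 1=4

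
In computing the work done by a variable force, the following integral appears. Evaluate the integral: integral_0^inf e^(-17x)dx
integral_0^inf e^(-17x) dx=[-1/17 * e^(-17x)]_0^inf
=0 - (-1/17)=1/17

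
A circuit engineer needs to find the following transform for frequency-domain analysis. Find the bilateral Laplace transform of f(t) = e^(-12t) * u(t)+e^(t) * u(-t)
For e^(-12t)*u(t): L=1/(s+12), Re(s) > -12
For e^(t)*u(-t): L=-1/(s-1), Re(s) < 1
Combined: F(s)=1/(s+12)-1/(s-1), -12 < Re(s) < 1

Answer: 1/(s+12)-1/(s-1), ROC: -12 < Re(s) < 1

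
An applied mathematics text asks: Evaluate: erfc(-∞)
erfc(x) = 1 - erf(x); erfc(-∞) = 1 - erf(-∞) = 1 - (-1) = 2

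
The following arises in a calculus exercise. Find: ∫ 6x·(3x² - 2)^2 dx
Let u=3x² - 2, du=6x dx
∫ u^2 du=u^3/3+C

Answer: (3x² - 2)^3/3+C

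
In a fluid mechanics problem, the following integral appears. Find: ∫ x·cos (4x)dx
By parts: u = x, dv = cos(4x) dx
du = dx, v = sin(4x)/4
= x·sin(4x)/4 + cos(4x)/4² + C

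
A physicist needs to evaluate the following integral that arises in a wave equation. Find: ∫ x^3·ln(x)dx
By parts: u=ln(x), dv=x^3 dx
du=1/x dx, v=x^4/4
=x^4·ln(x)/4 - ∫ x^3/4 dx
=x^4·ln(x)/4 - x^4/16+C

Answer: x^4(ln(x)/4-1/16)+C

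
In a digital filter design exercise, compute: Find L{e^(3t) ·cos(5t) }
First shifting: L{e^(at)f(t)}=F(s-a)
L{cos(5t)}=s/(s²+25)
Shift: (s-3)/((s-3)²+25)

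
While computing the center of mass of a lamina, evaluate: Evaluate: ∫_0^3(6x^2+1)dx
Step 1: Find antiderivative F(x) = 2x^3 + x
Step 2: F(3) - F(0) = 57 - (0) = 57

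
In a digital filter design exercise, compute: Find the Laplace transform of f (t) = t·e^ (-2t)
L{t·e^(at)} = 1/(s-a)²
L{t·e^(-2t)} = 1/(s+2)²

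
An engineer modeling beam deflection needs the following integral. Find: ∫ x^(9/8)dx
Power rule: ∫ x^(9/8) dx = x^(17/8)/(17/8) + C

Answer: (8/17)·x^(17/8) + C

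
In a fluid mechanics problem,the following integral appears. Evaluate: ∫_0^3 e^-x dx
Antiderivative: -e^-x
Evaluate: -(e^-3-1)

Answer: (e^-3-1)/(-1)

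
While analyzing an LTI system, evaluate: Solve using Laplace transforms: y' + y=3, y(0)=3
Take L of both sides: sY(s)-3+Y(s) = 3/s
Y(s)(s+1) = 3/s+3
Y(s) = 3/(s(s+1))+3/(s+1)
Partial fractions: 3/(s(s+1)) = 3/s - 3/(s+1)
So Y(s) = 3/s
Inverse transform (L^(-1){1/s} = 1, L^(-1){1/(s+1)} = e^(-t)):

Answer: y(t) = 3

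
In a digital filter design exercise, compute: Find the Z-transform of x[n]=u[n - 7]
Using the time-shift property: Z{u[n-7]} = z^(-7)*z/(z-1)
= z^(-6)/(z-1)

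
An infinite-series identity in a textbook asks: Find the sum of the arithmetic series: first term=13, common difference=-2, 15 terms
Last term: a_n=13+(15-1)·-2=-15
Sum=n(a_1+a_n)/2=15(13+(-15))/2=-15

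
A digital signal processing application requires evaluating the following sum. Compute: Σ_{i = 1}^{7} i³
Using formula: Σ i^3 = [n(n+1)/2]² = [7·8/2]² = 784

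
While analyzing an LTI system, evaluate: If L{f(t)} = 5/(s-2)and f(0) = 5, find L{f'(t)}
L{f'(t)}=s·F(s) - f(0)=5s/(s-2) - 5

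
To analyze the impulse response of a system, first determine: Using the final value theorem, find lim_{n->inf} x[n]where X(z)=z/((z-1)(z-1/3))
Final value theorem: lim x[n]=lim_{z->1} (z-1)*X(z)
(z-1)*X(z)=z/(z-1/3)
As z->1: 1/(1-1/3)=1/(2/3)=3/2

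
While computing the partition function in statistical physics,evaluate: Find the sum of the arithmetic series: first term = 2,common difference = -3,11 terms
Last term: a_n = 2+(11-1)·-3 = -28
Sum = n(a_1+a_n)/2 = 11(2+(-28))/2 = -143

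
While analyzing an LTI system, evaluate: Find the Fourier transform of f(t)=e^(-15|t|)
Using the standard pair: F{e^(-a|t|)}=2a/(a^2 + omega^2)
With a=15: F(omega)=30/(225 + omega^2)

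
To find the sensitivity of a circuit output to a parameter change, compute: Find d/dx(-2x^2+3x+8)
Power rule: d/dx(ax^n)=n·a·x^(n-1)
Term by term: -4·x+3

Answer: -4x+3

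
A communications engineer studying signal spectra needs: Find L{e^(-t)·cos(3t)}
First shifting: L{e^(at)f(t)}=F(s-a)
L{cos(3t)}=s/(s² + 9)
Shift: (s + 1)/((s + 1)² + 9)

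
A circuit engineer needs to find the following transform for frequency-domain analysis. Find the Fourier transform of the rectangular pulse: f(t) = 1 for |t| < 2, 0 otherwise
F(omega)=integral from -2 to 2 of e^(-j * omega * t) dt
=2 * sin(2 * omega)/omega=4 * sinc(2 * omega/pi)

Answer: 2 * sin(2 * omega)/omega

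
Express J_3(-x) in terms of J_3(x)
For integer n: J_n(-x) = (-1)^n J_n(x)
With n = 3: J_3(-x) = (-1)^3 J_3(x) = -J_3(x)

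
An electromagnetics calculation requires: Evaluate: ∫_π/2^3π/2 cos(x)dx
Antiderivative: sin(x)
Evaluate at bounds: [sin(1·3π/2)/1] - [sin(1·π/2)/1]
=((-1) - (1))/1=-2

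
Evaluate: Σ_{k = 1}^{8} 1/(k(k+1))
Partial fractions: 1/(k(k + 1))=1/k - 1/(k + 1)
Telescoping sum: 1(1 - 1/9)=1·8/9

Answer: 8/9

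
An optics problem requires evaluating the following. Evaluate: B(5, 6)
B(x,y)=Γ(x)Γ(y)/Γ(x + y)=(x-1)!(y-1)!/(x + y-1)!
B(5,6)=4!·5!/10!=1/1260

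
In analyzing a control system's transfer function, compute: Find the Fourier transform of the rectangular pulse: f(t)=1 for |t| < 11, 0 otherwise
F(omega) = integral from -11 to 11 of e^(-j * omega * t) dt
= 2 * sin(11 * omega)/omega = 22 * sinc(11 * omega/pi)

Answer: 2 * sin(11 * omega)/omega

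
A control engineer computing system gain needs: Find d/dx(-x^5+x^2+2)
Power rule: d/dx(ax^n) = n·a·x^(n-1)
Term by term: -5·x^4 + 2·x

Answer: -5x^4 + 2x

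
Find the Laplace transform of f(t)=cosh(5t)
L{cosh(at)} = s/(s²-a²)
L{cosh(5t)} = s/(s²-25)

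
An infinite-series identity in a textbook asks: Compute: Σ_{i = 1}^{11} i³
Using formula: Σ i^3=[n(n + 1)/2]²=[11·12/2]²=4356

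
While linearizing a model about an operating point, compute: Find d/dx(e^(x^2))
Chain rule: d/dx[e^u]=e^u · u' where u=x^2
u'=2x

Answer: 2x·e^(x^2)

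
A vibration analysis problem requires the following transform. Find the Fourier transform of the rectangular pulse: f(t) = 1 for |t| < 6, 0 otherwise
F(omega)=integral from -6 to 6 of e^(-j*omega*t) dt
=2*sin(6*omega)/omega=12*sinc(6*omega/pi)

Answer: 2*sin(6*omega)/omega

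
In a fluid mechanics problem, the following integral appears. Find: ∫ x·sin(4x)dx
By parts: u=x, dv=sin(4x) dx
du=dx, v=-cos(4x)/4
=-x·cos(4x)/4 + sin(4x)/4² + C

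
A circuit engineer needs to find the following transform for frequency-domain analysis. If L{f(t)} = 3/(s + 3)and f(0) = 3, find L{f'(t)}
L{f'(t)}=s·F(s) - f(0)=3s/(s + 3) - 3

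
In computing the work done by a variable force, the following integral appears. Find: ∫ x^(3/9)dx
Power rule: ∫ x^(1/3) dx = x^(4/3)/(4/3)+C

Answer: (3/4)·x^(4/3)+C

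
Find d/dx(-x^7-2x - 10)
Power rule: d/dx(ax^n)=n·a·x^(n-1)
Term by term: -7·x^6 - 2

Answer: -7x^6 - 2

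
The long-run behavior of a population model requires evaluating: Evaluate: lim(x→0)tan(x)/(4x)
tan(u) ≈ u for small u:
tan(x)/(4x) ≈ x/(4x) = 1/4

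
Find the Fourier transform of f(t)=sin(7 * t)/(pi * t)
sin(W*t)/(pi*t)=(W/pi)*sinc(W*t/pi) is the impulse response of the ideal low-pass filter with cutoff W (here W=7).
Its Fourier transform is a rectangular function:
F(omega)=1 for |omega| < 7, 0 otherwise

Answer: rect(omega/14) [i.e., 1 for |omega| < 7, 0 otherwise]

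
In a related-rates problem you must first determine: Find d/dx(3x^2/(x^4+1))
Quotient rule: (f/g)'=(f'g - fg')/g²
f=3x^2, f'=6x
g=x^4 + 1, g'=4x^3

Answer: (6x·(x^4 + 1) - 12x^5)/(x^4 + 1)²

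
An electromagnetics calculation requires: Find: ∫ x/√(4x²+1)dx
Let u = 4x²+1, du = 8x dx
∫ (1/8)·u^(-1/2) du = √u/4+C

Answer: √(4x²+1)/4+C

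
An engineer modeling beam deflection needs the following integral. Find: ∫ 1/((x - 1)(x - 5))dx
Partial fractions: 1/((x-1)(x-5))=A/(x-1)+B/(x-5)
A=-1/4, B=1/4
∫ [-1/4· 1/(x-1)+1/4· 1/(x-5)] dx
=(1/4)[ln|x-5| - ln|x-1|]+C

Answer: (1/4)·ln|(x-5)/(x-1)|+C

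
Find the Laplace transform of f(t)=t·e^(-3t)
L{t·e^(at)} = 1/(s-a)²
L{t·e^(-3t)} = 1/(s + 3)²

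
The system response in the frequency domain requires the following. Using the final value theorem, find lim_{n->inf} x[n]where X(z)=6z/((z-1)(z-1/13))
Final value theorem: lim x[n]=lim_{z->1} (z-1)*X(z)
(z-1)*X(z)=6z/(z-1/13)
As z->1: 6/(1-1/13)=6/(12/13)=13/2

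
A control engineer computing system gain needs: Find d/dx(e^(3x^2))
Chain rule: d/dx[e^u] = e^u · u' where u = 3x^2
u' = 6x

Answer: 6x·e^(3x^2)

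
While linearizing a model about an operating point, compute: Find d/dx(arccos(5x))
d/dx[arccos(u)]=-u'/√(1-u²), u=5x, u'=5

Answer: -5/√(1 - 25x²)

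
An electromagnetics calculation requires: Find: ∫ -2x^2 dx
Using power rule: ∫ -2x^2 dx=-2/3 x^3+C=(-2/3)x^3+C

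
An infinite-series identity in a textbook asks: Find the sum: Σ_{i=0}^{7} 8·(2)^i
Geometric series: S = a(1 - r^n)/(1 - r)
a = 8, r = 2, n = 8
S = 8(1 - 256)/-1 = 2040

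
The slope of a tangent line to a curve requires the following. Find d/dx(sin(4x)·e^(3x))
Product rule: (fg)'=f'g+fg'
f=sin(4x), f'=4·cos(4x)
g=e^(3x), g'=3·e^(3x)

Answer: 4·cos(4x)·e^(3x)+3·sin(4x)·e^(3x)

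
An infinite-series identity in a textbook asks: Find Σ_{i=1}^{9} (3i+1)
= 3·Σ i + 1·9 = 3·45 + 9 = 144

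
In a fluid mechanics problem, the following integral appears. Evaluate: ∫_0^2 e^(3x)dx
Antiderivative: (1/3)e^(3x)
Evaluate: (1/3)(e^6 - 1)

Answer: (e^6 - 1)/3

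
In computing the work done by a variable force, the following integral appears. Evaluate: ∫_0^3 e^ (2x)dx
Antiderivative: (1/2)e^(2x)
Evaluate: (1/2)(e^6 - 1)

Answer: (e^6 - 1)/2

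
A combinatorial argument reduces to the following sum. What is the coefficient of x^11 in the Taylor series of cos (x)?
cos(x) has only even powers. Coefficient of x^11 = 0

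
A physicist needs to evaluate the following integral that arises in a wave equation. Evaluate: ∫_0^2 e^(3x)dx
Antiderivative: (1/3)e^(3x)
Evaluate: (1/3)(e^6 - 1)

Answer: (e^6 - 1)/3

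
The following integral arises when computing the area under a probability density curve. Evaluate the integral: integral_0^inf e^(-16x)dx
integral_0^inf e^(-16x) dx=[-1/16*e^(-16x)]_0^inf
=0 - (-1/16)=1/16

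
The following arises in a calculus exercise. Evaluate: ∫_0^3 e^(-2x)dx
Antiderivative: (1/(-2))e^(-2x)
Evaluate: (1/(-2))(e^-6 - 1)

Answer: (e^-6 - 1)/(-2)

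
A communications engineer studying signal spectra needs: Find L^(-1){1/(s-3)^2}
L^(-1){1/(s-a)^n}=t^(n-1)·e^(at)/(n-1)!
Here a=3, n=2: t^1·e^(3t)/1

Answer: t·e^(3t)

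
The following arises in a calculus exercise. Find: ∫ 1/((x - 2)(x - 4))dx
Partial fractions: 1/((x-2)(x-4)) = A/(x-2)+B/(x-4)
A = -1/2, B = 1/2
∫ [-1/2· 1/(x-2)+1/2· 1/(x-4)] dx
= (1/2)[ln|x-4| - ln|x-2|]+C

Answer: (1/2)·ln|(x-4)/(x-2)|+C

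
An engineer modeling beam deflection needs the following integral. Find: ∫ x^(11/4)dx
Power rule: ∫ x^(11/4) dx=x^(15/4)/(15/4) + C

Answer: (4/15)·x^(15/4) + C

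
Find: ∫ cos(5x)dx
Using substitution u = 5x: ∫ cos(u) du/5 = sin(u)/5+C

Answer: (1/5)sin(5x)+C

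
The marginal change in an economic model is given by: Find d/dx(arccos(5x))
d/dx[arccos(u)]=-u'/√(1-u²), u=5x, u'=5

Answer: -5/√(1-25x²)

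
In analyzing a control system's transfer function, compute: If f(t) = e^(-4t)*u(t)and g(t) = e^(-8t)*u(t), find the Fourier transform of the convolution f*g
By the convolution theorem: F{f * g} = F(omega) * G(omega)
F(omega) = 1/(4 + j * omega), G(omega) = 1/(8 + j * omega)
F{f * g} = 1/((4 + j * omega)(8 + j * omega))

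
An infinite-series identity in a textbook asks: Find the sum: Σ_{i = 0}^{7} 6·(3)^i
Geometric series: S = a(1 - r^n)/(1 - r)
a = 6, r = 3, n = 8
S = 6(1-6561)/-2 = 19680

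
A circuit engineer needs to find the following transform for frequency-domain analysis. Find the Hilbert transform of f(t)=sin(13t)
The Hilbert transform shifts each frequency component by -pi/2.
H{sin(wt)}=-cos(wt)
With w=13: H{sin(13t)}=-cos(13t)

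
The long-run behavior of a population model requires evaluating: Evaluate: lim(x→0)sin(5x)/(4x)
L'Hôpital (0/0): lim 5cos(5x)/4=5/4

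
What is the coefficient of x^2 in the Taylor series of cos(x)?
cos(x)=Σ (-1)^k x^(2k)/(2k)!
For x^2: (-1)^1/2!=-1/2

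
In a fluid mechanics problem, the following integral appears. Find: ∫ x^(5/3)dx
Power rule: ∫ x^(5/3) dx=x^(8/3)/(8/3)+C

Answer: (3/8)·x^(8/3)+C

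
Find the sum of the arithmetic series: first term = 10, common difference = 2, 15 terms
Last term: a_n = 10 + (15 - 1)·2 = 38
Sum = n(a_1 + a_n)/2 = 15(10 + 38)/2 = 360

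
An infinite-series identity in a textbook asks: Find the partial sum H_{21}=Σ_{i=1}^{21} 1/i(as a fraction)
H_21=1 + 1/2 + 1/3 + ... + 1/21
=18858053/5173168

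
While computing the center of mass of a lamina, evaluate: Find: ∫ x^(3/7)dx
Power rule: ∫ x^(3/7) dx=x^(10/7)/(10/7)+C

Answer: (7/10)·x^(10/7)+C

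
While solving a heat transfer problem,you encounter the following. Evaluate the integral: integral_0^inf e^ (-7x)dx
integral_0^inf e^(-7x) dx = [-1/7 * e^(-7x)]_0^inf
= 0 - (-1/7) = 1/7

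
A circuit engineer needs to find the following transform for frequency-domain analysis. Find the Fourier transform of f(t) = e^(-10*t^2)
The Fourier transform of a Gaussian e^(-a * t^2) is sqrt(pi/a) * e^(-omega^2/(4a)).
With a = 10: F(omega) = sqrt(pi/10) * e^(-omega^2/40)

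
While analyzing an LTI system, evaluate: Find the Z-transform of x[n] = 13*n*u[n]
Z{n * u[n]} = z/(z-1)^2
By linearity: Z{13 * n * u[n]} = 13z/(z-1)^2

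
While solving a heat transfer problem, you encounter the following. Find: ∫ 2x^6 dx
Using power rule: ∫ 2x^6 dx=2/7 x^7+C=(2/7)x^7+C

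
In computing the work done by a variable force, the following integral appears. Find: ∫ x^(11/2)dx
Power rule: ∫ x^(11/2) dx = x^(13/2)/(13/2) + C

Answer: (2/13)·x^(13/2) + C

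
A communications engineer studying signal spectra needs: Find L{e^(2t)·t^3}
First shifting: L{e^(at)f(t)} = F(s-a)
L{t^3} = 6/s^4
Shift s → s-2: 6/(s-2)^4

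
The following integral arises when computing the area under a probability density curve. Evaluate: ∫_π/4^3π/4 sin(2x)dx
Antiderivative: -cos(2x)/2
Evaluate at bounds: [-cos(2·3π/4)/2] - [-cos(2·π/4)/2]
= (-(0) + (0))/2 = 0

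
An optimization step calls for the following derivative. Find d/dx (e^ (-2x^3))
Chain rule: d/dx[e^u] = e^u · u' where u = -2x^3
u' = -6x^2

Answer: -6x^2·e^(-2x^3)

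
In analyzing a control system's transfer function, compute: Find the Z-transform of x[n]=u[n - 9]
Using the time-shift property: Z{u[n-9]} = z^(-9) * z/(z-1)
= z^(-8)/(z-1)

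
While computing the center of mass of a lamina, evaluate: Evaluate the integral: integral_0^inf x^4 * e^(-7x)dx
This is a Gamma integral. Substitute u=7x (du=7 dx):
integral_0^inf x^4*e^(-7x) dx=(1/7^5) integral_0^inf u^4*e^(-u) du
=Gamma(5)/7^5=4!/7^5=24/16807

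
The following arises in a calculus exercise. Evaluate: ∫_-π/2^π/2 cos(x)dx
Antiderivative: sin(x)
Evaluate at bounds: [sin(1·π/2)/1] - [sin(1·-π/2)/1]
= ((1) - (-1))/1 = 2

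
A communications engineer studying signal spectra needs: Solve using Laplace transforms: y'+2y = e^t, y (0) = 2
Take L: sY - 2 + 2Y = 1/(s-1)
Y(s + 2) = 1/(s-1) + 2
Y = 1/((s-1)(s + 2)) + 2/(s + 2)
Partial fractions: 1/((s-1)(s + 2)) = (1/3)/(s-1) - (1/3)/(s + 2)
So Y = (1/3)/(s-1) + (5/3)/(s + 2)
Inverse Laplace transform (L^(-1){1/(s-1)} = e^t, L^(-1){1/(s + 2)} = e^(-2t)):

Answer: y(t) = (1/3)·e^t + (5/3)·e^(-2t)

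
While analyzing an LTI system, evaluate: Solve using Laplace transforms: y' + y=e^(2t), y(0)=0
Take L: sY - 0 + Y=1/(s-2)
Y(s + 1)=1/(s-2) + 0
Y=1/((s-2)(s + 1)) + 0/(s + 1)
Partial fractions: 1/((s-2)(s + 1))=(1/3)/(s-2) - (1/3)/(s + 1)
So Y=(1/3)/(s-2) - (1/3)/(s + 1)
Inverse Laplace transform (L^(-1){1/(s-2)}=e^(2t), L^(-1){1/(s + 1)}=e^(-t)):

Answer: y(t)=(1/3)·e^(2t) - (1/3)·e^(-t)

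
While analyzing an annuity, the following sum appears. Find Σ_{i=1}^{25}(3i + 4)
= 3·Σ i + 4·25 = 3·325 + 100 = 1075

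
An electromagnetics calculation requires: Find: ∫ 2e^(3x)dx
Since d/dx[e^(3x)]=3e^(3x), we get 2/3 e^(3x) + C

Answer: (2/3)e^(3x) + C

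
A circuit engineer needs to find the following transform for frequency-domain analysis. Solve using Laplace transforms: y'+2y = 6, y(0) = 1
Take L of both sides: sY(s)-1+2Y(s)=6/s
Y(s)(s+2)=6/s+1
Y(s)=6/(s(s+2))+1/(s+2)
Partial fractions: 6/(s(s+2))=3/s - 3/(s+2)
So Y(s)=3/s - 2/(s+2)
Inverse transform (L^(-1){1/s}=1, L^(-1){1/(s+2)}=e^(-2t)):

Answer: y(t)=3-2·e^(-2t)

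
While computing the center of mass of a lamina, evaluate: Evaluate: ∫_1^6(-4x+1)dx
Step 1: Find antiderivative F(x) = -2x^2 + x
Step 2: F(6) - F(1) = -66 - (-1) = -65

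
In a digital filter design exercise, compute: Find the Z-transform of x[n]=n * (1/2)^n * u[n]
Using the property Z{n * a^n * u[n]}=az/(z-a)^2
With a=1/2: X(z)=(1/2)z/(z - 1/2)^2, |z| > 1/2

Answer: (1/2)z/(z - 1/2)^2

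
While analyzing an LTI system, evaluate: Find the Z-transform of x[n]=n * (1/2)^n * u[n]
Using the property Z{n*a^n*u[n]} = az/(z-a)^2
With a = 1/2: X(z) = (1/2)z/(z - 1/2)^2, |z| > 1/2

Answer: (1/2)z/(z - 1/2)^2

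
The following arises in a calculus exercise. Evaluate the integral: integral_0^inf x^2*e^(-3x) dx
This is a Gamma integral. Substitute u = 3x (du = 3 dx):
integral_0^inf x^2 * e^(-3x) dx = (1/3^3) integral_0^inf u^2 * e^(-u) du
= Gamma(3)/3^3 = 2!/3^3 = 2/27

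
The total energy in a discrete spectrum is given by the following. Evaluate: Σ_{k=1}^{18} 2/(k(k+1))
Partial fractions: 2/(k(k + 1)) = 2/k - 2/(k + 1)
Telescoping sum: 2(1 - 1/19) = 2·18/19

Answer: 36/19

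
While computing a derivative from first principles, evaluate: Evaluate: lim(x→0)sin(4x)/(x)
L'Hôpital (0/0): lim 4cos(4x)/1=4/1

Answer: 4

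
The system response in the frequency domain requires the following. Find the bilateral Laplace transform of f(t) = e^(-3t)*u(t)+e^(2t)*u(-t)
For e^(-3t) * u(t): L = 1/(s + 3), Re(s) > -3
For e^(2t) * u(-t): L = -1/(s-2), Re(s) < 2
Combined: F(s) = 1/(s + 3) - 1/(s-2), -3 < Re(s) < 2

Answer: 1/(s + 3) - 1/(s-2), ROC: -3 < Re(s) < 2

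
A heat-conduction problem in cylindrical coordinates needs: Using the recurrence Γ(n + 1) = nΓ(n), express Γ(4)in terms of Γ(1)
Γ(4)=3Γ(3)=3·2Γ(2)=...=3!·Γ(1)=6·Γ(1)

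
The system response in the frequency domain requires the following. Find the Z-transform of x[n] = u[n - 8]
Using the time-shift property: Z{u[n-8]} = z^(-8)*z/(z-1)
= z^(-7)/(z-1)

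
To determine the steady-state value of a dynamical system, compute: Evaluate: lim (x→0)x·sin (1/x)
Squeeze theorem: -|x| ≤ x·sin(1/x) ≤ |x|
Since x → 0 as x → 0, by squeeze theorem the limit is 0

Answer: 0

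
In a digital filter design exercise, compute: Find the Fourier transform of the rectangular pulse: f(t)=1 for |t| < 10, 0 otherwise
F(omega) = integral from -10 to 10 of e^(-j * omega * t) dt
= 2 * sin(10 * omega)/omega = 20 * sinc(10 * omega/pi)

Answer: 2 * sin(10 * omega)/omega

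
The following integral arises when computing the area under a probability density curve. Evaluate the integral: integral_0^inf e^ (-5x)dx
integral_0^inf e^(-5x) dx = [-1/5 * e^(-5x)]_0^inf
= 0 - (-1/5) = 1/5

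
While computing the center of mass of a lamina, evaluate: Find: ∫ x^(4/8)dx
Power rule: ∫ x^(1/2) dx = x^(3/2)/(3/2)+C

Answer: (2/3)·x^(3/2)+C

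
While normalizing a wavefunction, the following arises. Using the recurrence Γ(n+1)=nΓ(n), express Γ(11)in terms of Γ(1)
Γ(11) = 10Γ(10) = 10·9Γ(9) = ... = 10!·Γ(1) = 3628800·Γ(1)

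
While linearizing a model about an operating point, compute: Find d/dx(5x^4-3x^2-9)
Power rule: d/dx(ax^n) = n·a·x^(n-1)
Term by term: 20·x^3-6·x

Answer: 20x^3-6x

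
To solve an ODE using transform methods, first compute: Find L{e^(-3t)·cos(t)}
First shifting: L{e^(at)f(t)} = F(s-a)
L{cos(t)} = s/(s²+1)
Shift: (s+3)/((s+3)²+1)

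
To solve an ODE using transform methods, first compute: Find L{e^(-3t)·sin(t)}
First shifting: L{e^(at)f(t)}=F(s-a)
L{sin(t)}=1/(s² + 1)
Shift: 1/((s + 3)² + 1)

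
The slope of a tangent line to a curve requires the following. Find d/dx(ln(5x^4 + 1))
Chain rule: d/dx[ln(u)] = u'/u where u = 5x^4+1
u' = 20x^3

Answer: (20x^3)/(5x^4+1)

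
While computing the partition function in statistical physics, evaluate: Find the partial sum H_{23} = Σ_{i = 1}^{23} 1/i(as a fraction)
H_23=1+1/2+1/3+...+1/23
=444316699/118982864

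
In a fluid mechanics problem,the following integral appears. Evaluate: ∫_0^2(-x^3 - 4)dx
Step 1: Find antiderivative F(x)=(-1/4)x^4 - 4x
Step 2: F(2) - F(0)=-12 - (0)=-12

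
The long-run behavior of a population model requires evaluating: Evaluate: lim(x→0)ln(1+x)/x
L'Hôpital (0/0): lim 1/(1 + x) / 1=1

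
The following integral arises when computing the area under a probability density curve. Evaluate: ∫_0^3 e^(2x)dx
Antiderivative: (1/2)e^(2x)
Evaluate: (1/2)(e^6-1)

Answer: (e^6-1)/2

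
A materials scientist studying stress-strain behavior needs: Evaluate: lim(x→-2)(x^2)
Polynomial is continuous, so substitute x = -2:
1·(-2)^2 = 4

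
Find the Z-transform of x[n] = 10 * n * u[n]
Z{n*u[n]}=z/(z-1)^2
By linearity: Z{10*n*u[n]}=10z/(z-1)^2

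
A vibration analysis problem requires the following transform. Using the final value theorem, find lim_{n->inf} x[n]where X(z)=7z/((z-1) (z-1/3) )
Final value theorem: lim x[n] = lim_{z->1} (z-1) * X(z)
(z-1) * X(z) = 7z/(z-1/3)
As z->1: 7/(1 - 1/3) = 7/(2/3) = 21/2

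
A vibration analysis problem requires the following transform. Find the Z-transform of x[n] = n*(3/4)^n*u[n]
Using the property Z{n * a^n * u[n]} = az/(z-a)^2
With a = 3/4: X(z) = (3/4)z/(z - 3/4)^2, |z| > 3/4

Answer: (3/4)z/(z - 3/4)^2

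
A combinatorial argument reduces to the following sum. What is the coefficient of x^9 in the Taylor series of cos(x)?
cos(x) has only even powers. Coefficient of x^9 = 0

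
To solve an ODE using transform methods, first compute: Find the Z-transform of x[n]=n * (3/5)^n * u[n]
Using the property Z{n * a^n * u[n]} = az/(z-a)^2
With a = 3/5: X(z) = (3/5)z/(z - 3/5)^2, |z| > 3/5

Answer: (3/5)z/(z - 3/5)^2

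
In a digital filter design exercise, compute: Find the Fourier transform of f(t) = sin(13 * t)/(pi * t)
sin(W * t)/(pi * t)=(W/pi) * sinc(W * t/pi) is the impulse response of the ideal low-pass filter with cutoff W (here W=13).
Its Fourier transform is a rectangular function:
F(omega)=1 for |omega| < 13, 0 otherwise

Answer: rect(omega/26) [i.e., 1 for |omega| < 13, 0 otherwise]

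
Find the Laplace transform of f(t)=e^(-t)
L{e^(at)} = 1/(s-a)
L{e^(-t)} = 1/(s + 1)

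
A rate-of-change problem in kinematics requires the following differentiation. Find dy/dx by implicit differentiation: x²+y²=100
Differentiate both sides: 2x + 2y·(dy/dx) = 0
Solve: dy/dx = -2x/(2y) = -x/y

Answer: dy/dx = -x/y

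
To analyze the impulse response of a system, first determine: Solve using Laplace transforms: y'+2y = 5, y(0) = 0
Take L of both sides: sY(s)-0+2Y(s)=5/s
Y(s)(s+2)=5/s+0
Y(s)=5/(s(s+2))+0/(s+2)
Partial fractions: 5/(s(s+2))=(5/2)/s - (5/2)/(s+2)
So Y(s)=(5/2)/s - (5/2)/(s+2)
Inverse transform (L^(-1){1/s}=1, L^(-1){1/(s+2)}=e^(-2t)):

Answer: y(t)=5/2 - (5/2)·e^(-2t)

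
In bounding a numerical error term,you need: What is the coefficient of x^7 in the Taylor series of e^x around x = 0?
Taylor series of e^x = Σ x^n/n!
Coefficient of x^7 = 1/7! = 1/5040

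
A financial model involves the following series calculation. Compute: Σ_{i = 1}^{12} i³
Using formula: Σ i^3 = [n(n + 1)/2]² = [12·13/2]² = 6084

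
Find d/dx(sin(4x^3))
Chain rule: d/dx[sin(u)] = cos(u)·u' where u = 4x^3
u' = 12x^2

Answer: 12x^2·cos(4x^3)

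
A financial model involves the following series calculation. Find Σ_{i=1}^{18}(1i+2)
= 1·Σ i + 2·18 = 1·171 + 36 = 207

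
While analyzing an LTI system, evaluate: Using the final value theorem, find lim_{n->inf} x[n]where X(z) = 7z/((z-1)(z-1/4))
Final value theorem: lim x[n] = lim_{z->1} (z-1) * X(z)
(z-1) * X(z) = 7z/(z-1/4)
As z->1: 7/(1 - 1/4) = 7/(3/4) = 28/3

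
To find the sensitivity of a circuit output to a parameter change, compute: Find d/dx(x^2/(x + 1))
Quotient rule: (f/g)' = (f'g - fg')/g²
f = x^2, f' = 2x
g = x + 1, g' = 1

Answer: (2x·(x + 1) - x^2)/(x + 1)²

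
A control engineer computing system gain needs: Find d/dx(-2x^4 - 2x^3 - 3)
Power rule: d/dx(ax^n) = n·a·x^(n-1)
Term by term: -8·x^3-6·x^2

Answer: -8x^3-6x^2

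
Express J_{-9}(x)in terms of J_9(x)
For integer n: J_{-n}(x) = (-1)^n J_n(x)
With n = 9: J_{-9}(x) = (-1)^9 J_9(x) = -J_9(x)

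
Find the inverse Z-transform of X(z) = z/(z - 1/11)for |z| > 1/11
Standard pair: z/(z-a) <-> a^n*u[n] for causal signals
With a = 1/11: x[n] = (1/11)^n*u[n]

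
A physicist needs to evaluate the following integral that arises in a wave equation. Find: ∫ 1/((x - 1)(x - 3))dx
Partial fractions: 1/((x-1)(x-3))=A/(x-1)+B/(x-3)
A=-1/2, B=1/2
∫ [-1/2· 1/(x-1)+1/2· 1/(x-3)] dx
=(1/2)[ln|x-3| - ln|x-1|]+C

Answer: (1/2)·ln|(x-3)/(x-1)|+C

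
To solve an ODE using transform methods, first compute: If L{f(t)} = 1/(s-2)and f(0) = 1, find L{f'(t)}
L{f'(t)}=s·F(s) - f(0)=s/(s-2) - 1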